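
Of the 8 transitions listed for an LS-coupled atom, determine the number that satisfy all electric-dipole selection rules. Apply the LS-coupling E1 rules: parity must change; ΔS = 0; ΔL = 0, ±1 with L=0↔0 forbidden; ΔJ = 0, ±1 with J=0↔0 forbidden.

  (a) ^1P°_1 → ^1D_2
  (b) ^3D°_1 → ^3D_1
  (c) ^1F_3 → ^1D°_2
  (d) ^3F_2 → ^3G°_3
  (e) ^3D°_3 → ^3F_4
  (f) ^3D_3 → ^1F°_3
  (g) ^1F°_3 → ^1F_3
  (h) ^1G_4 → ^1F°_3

7

(a) allowed
(b) allowed
(c) allowed
(d) allowed
(e) allowed
(f) forbidden (ΔS fails)
(g) allowed
(h) allowed
Total allowed: 7 of 8.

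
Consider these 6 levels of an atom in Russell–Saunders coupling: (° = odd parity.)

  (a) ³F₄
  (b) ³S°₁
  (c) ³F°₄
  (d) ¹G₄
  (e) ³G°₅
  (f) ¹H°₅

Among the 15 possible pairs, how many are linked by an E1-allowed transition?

3

(a)–(b): forbidden (ΔL, ΔJ).
(a)–(c): allowed.
(a)–(d): forbidden (parity, ΔS).
(a)–(e): allowed.
(a)–(f): forbidden (ΔS, ΔL).
(b)–(c): forbidden (parity, ΔL, ΔJ).
(b)–(d): forbidden (ΔS, ΔL, ΔJ).
(b)–(e): forbidden (parity, ΔL, ΔJ).
(b)–(f): forbidden (parity, ΔS, ΔL, ΔJ).
(c)–(d): forbidden (ΔS).
(c)–(e): forbidden (parity).
(c)–(f): forbidden (parity, ΔS, ΔL).
(d)–(e): forbidden (ΔS).
(d)–(f): allowed.
(e)–(f): forbidden (parity, ΔS).
Allowed pairs: 3 of 15.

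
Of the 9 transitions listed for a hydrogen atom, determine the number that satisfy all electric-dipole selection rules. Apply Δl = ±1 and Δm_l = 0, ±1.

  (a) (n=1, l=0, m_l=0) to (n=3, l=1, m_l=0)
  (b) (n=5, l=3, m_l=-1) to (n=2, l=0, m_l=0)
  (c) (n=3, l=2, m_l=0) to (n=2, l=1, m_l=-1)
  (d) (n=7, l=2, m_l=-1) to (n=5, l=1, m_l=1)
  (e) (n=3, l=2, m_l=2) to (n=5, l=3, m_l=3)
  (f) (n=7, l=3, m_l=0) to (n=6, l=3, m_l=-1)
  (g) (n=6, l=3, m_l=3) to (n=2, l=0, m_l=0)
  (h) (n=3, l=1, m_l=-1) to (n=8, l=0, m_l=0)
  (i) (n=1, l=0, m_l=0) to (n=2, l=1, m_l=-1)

5

(a) allowed
(b) forbidden — Δl = -3 (E1 requires Δl = ±1)
(c) allowed
(d) forbidden — Δm_l = +2 (E1 requires Δm_l = 0, ±1)
(e) allowed
(f) forbidden — Δl = +0 (E1 requires Δl = ±1)
(g) forbidden — Δl = -3 (E1 requires Δl = ±1); Δm_l = -3 (E1 requires Δm_l = 0, ±1)
(h) allowed
(i) allowed
Total allowed: 5 of 9.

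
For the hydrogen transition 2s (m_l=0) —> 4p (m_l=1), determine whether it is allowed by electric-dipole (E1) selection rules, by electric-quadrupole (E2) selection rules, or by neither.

Δl = 1 − 0 = +1; l_i + l_f = 1.
Δm_l = +1.
E1 (Δl = ±1, |Δm_l| ≤ 1): satisfied.
E2 (Δl = 0,±2, l_i+l_f ≥ 2, |Δm_l| ≤ 2): not satisfied.

E1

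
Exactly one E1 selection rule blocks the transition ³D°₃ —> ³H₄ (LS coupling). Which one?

the ΔL = 0, ±1 rule

Parity must change: odd → even — passes.
ΔS = 0: S: 1 → 1 — passes.
ΔL = 0, ±1 (not L=0↔0): L: 2 → 5, ΔL = +3 — fails.
ΔJ = 0, ±1 (not J=0↔0): J: 3 → 4, ΔJ = +1 — passes.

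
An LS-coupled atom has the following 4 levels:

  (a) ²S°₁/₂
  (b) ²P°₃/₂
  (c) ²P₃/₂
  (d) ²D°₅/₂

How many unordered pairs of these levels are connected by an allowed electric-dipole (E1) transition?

3

(a)–(b): forbidden (parity).
(a)–(c): allowed.
(a)–(d): forbidden (parity, ΔL, ΔJ).
(b)–(c): allowed.
(b)–(d): forbidden (parity).
(c)–(d): allowed.
Allowed pairs: 3 of 6.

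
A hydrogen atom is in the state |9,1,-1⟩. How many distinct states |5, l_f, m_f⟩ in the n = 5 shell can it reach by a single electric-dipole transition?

E1 requires Δl = ±1, so l_f ∈ {0, 2}; with 0 ≤ l_f ≤ n_f−1 = 4, the allowed l_f values are {0, 2}.
For l_f = 0: m_f ∈ {m_i−1, m_i, m_i+1} ∩ [−0, 0] = {0} → 1 state.
For l_f = 2: m_f ∈ {m_i−1, m_i, m_i+1} ∩ [−2, 2] = {-2, -1, 0} → 3 states.
Total: 4.

4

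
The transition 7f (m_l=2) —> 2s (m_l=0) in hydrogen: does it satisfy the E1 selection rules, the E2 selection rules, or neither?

Δl = 0 − 3 = -3; l_i + l_f = 3.
Δm_l = -2.
E1 (Δl = ±1, |Δm_l| ≤ 1): not satisfied.
E2 (Δl = 0,±2, l_i+l_f ≥ 2, |Δm_l| ≤ 2): not satisfied.

neither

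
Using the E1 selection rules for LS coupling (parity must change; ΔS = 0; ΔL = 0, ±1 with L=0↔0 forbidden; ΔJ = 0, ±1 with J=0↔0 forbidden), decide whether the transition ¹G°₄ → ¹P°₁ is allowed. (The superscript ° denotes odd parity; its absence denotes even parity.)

forbidden

Parity must change: odd → odd — fails.
ΔS = 0: S: 0 → 0 — ok.
ΔL = 0, ±1 (not L=0↔0): L: 4 → 1, ΔL = -3 — fails.
ΔJ = 0, ±1 (not J=0↔0): J: 4 → 1, ΔJ = -3 — fails.
Rule(s) violated: parity, ΔL, ΔJ.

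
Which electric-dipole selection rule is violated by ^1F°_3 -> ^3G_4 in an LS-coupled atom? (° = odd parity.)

the ΔS = 0 rule

Reading off the term symbols: S 0→1, L 3→4, J 3→4, parity odd→even.
ΔL = 0, ±1 (not L=0↔0): L: 3 → 4, ΔL = +1 — satisfied.
ΔS = 0: S: 0 → 1 — violated.
Parity must change: odd → even — satisfied.
ΔJ = 0, ±1 (not J=0↔0): J: 3 → 4, ΔJ = +1 — satisfied.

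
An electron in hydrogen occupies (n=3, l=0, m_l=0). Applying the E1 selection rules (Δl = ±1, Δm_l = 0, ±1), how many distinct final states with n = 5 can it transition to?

3

E1 requires Δl = ±1, so l_f ∈ {-1, 1}; with 0 ≤ l_f ≤ n_f−1 = 4, the allowed l_f values are {1}.
For l_f = 1: m_f ∈ {m_i−1, m_i, m_i+1} ∩ [−1, 1] = {-1, 0, 1} → 3 states.
Total: 3.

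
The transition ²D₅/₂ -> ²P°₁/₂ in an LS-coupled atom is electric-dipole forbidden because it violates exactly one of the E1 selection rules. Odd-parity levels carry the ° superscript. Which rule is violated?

Initial level: S=1/2, L=2, J=5/2, parity even. Final level: S=1/2, L=1, J=1/2, parity odd.
ΔS = 0: S: 1/2 → 1/2 — ✓.
ΔL = 0, ±1 (not L=0↔0): L: 2 → 1, ΔL = -1 — ✓.
ΔJ = 0, ±1 (not J=0↔0): J: 5/2 → 1/2, ΔJ = -2 — ✗.
Parity must change: even → odd — ✓.

the ΔJ = 0, ±1 rule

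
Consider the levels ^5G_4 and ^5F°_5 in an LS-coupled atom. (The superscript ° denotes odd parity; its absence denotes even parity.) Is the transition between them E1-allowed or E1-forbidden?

Initial level: S=2, L=4, J=4, parity even. Final level: S=2, L=3, J=5, parity odd.
Parity must change: even → odd — ok.
ΔS = 0: S: 2 → 2 — ok.
ΔL = 0, ±1 (not L=0↔0): L: 4 → 3, ΔL = -1 — ok.
ΔJ = 0, ±1 (not J=0↔0): J: 4 → 5, ΔJ = +1 — ok.
All four E1 rules are satisfied.

allowed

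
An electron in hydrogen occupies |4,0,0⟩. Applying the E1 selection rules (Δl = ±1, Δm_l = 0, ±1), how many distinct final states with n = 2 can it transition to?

3

E1 requires Δl = ±1, so l_f ∈ {-1, 1}; with 0 ≤ l_f ≤ n_f−1 = 1, the allowed l_f values are {1}.
For l_f = 1: m_f ∈ {m_i−1, m_i, m_i+1} ∩ [−1, 1] = {-1, 0, 1} → 3 states.
Total: 3.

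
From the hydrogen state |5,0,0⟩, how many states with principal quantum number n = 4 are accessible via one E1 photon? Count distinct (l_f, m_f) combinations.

E1 requires Δl = ±1, so l_f ∈ {-1, 1}; with 0 ≤ l_f ≤ n_f−1 = 3, the allowed l_f values are {1}.
For l_f = 1: m_f ∈ {m_i−1, m_i, m_i+1} ∩ [−1, 1] = {-1, 0, 1} → 3 states.
Total: 3.

3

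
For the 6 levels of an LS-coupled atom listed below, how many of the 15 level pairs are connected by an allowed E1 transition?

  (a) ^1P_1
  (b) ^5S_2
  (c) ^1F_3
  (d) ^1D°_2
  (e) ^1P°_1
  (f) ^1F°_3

4

(a)–(b): forbidden (parity, ΔS).
(a)–(c): forbidden (parity, ΔL, ΔJ).
(a)–(d): allowed.
(a)–(e): allowed.
(a)–(f): forbidden (ΔL, ΔJ).
(b)–(c): forbidden (parity, ΔS, ΔL).
(b)–(d): forbidden (ΔS, ΔL).
(b)–(e): forbidden (ΔS).
(b)–(f): forbidden (ΔS, ΔL).
(c)–(d): allowed.
(c)–(e): forbidden (ΔL, ΔJ).
(c)–(f): allowed.
(d)–(e): forbidden (parity).
(d)–(f): forbidden (parity).
(e)–(f): forbidden (parity, ΔL, ΔJ).
Allowed pairs: 4 of 15.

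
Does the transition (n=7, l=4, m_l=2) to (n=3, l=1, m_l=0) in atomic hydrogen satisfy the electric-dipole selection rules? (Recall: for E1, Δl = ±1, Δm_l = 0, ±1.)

Δl = 1 − 4 = -3; the E1 rule Δl = ±1 is fails.
m_l: 2 → 0 (Δm_l = -2). |Δm_l| ≤ 1 fails.
The transition is electric-dipole forbidden.

forbidden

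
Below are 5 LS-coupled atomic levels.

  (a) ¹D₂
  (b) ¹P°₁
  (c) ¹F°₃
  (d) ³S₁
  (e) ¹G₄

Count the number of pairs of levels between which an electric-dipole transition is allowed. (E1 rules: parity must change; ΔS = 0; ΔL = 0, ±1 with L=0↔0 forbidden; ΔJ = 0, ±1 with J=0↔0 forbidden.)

(a)–(b): allowed.
(a)–(c): allowed.
(a)–(d): forbidden (parity, ΔS, ΔL).
(a)–(e): forbidden (parity, ΔL, ΔJ).
(b)–(c): forbidden (parity, ΔL, ΔJ).
(b)–(d): forbidden (ΔS).
(b)–(e): forbidden (ΔL, ΔJ).
(c)–(d): forbidden (ΔS, ΔL, ΔJ).
(c)–(e): allowed.
(d)–(e): forbidden (parity, ΔS, ΔL, ΔJ).
Allowed pairs: 3 of 10.

3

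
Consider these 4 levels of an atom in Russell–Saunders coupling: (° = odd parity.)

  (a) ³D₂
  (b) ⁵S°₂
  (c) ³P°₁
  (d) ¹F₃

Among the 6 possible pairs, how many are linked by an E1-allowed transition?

1

(a)–(b): forbidden (ΔS, ΔL).
(a)–(c): allowed.
(a)–(d): forbidden (parity, ΔS).
(b)–(c): forbidden (parity, ΔS).
(b)–(d): forbidden (ΔS, ΔL).
(c)–(d): forbidden (ΔS, ΔL, ΔJ).
Allowed pairs: 1 of 6.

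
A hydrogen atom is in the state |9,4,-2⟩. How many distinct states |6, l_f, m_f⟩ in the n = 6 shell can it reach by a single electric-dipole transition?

6

E1 requires Δl = ±1, so l_f ∈ {3, 5}; with 0 ≤ l_f ≤ n_f−1 = 5, the allowed l_f values are {3, 5}.
For l_f = 3: m_f ∈ {m_i−1, m_i, m_i+1} ∩ [−3, 3] = {-3, -2, -1} → 3 states.
For l_f = 5: m_f ∈ {m_i−1, m_i, m_i+1} ∩ [−5, 5] = {-3, -2, -1} → 3 states.
Total: 6.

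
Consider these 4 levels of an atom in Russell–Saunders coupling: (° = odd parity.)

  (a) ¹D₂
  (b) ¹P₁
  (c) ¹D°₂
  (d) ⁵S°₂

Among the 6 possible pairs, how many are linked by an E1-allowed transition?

2

(a)–(b): forbidden (parity).
(a)–(c): allowed.
(a)–(d): forbidden (ΔS, ΔL).
(b)–(c): allowed.
(b)–(d): forbidden (ΔS).
(c)–(d): forbidden (parity, ΔS, ΔL).
Allowed pairs: 2 of 6.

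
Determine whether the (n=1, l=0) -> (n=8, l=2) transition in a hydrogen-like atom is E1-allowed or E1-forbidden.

Initial l = 0, final l = 2, so Δl = +2. E1 requires Δl = ±1: ✗.
The transition is electric-dipole forbidden.

forbidden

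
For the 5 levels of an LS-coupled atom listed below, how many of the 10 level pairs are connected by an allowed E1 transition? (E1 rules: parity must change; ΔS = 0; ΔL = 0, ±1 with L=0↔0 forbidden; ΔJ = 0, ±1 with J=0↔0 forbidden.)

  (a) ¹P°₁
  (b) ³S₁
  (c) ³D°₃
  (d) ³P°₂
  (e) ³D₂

(a)–(b): forbidden (ΔS).
(a)–(c): forbidden (parity, ΔS, ΔJ).
(a)–(d): forbidden (parity, ΔS).
(a)–(e): forbidden (ΔS).
(b)–(c): forbidden (ΔL, ΔJ).
(b)–(d): allowed.
(b)–(e): forbidden (parity, ΔL).
(c)–(d): forbidden (parity).
(c)–(e): allowed.
(d)–(e): allowed.
Allowed pairs: 3 of 10.

3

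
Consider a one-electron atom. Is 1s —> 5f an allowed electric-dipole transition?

forbidden

l: 0 → 3 (Δl = +3). Δl = ±1 fails.
The transition is electric-dipole forbidden.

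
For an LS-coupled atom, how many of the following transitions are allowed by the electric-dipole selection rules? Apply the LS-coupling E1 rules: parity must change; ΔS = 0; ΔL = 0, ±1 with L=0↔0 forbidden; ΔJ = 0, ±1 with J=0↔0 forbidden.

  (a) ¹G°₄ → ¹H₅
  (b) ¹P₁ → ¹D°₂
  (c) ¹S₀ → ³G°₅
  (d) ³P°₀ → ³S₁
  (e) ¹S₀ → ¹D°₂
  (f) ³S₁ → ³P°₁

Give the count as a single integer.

(a) allowed
(b) allowed
(c) forbidden (ΔS, ΔL, ΔJ fail)
(d) allowed
(e) forbidden (ΔL, ΔJ fail)
(f) allowed
Total allowed: 4 of 6.

4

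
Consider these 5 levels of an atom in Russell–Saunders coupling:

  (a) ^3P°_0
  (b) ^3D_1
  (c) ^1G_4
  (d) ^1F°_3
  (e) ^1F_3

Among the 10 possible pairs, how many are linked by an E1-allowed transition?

3

(a)–(b): allowed.
(a)–(c): forbidden (ΔS, ΔL, ΔJ).
(a)–(d): forbidden (parity, ΔS, ΔL, ΔJ).
(a)–(e): forbidden (ΔS, ΔL, ΔJ).
(b)–(c): forbidden (parity, ΔS, ΔL, ΔJ).
(b)–(d): forbidden (ΔS, ΔJ).
(b)–(e): forbidden (parity, ΔS, ΔJ).
(c)–(d): allowed.
(c)–(e): forbidden (parity).
(d)–(e): allowed.
Allowed pairs: 3 of 10.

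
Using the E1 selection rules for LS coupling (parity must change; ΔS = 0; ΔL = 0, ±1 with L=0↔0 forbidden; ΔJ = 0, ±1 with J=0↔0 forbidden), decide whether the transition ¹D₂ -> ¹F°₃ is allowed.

Parity must change: even → odd — ✓.
ΔS = 0: S: 0 → 0 — ✓.
ΔL = 0, ±1 (not L=0↔0): L: 2 → 3, ΔL = +1 — ✓.
ΔJ = 0, ±1 (not J=0↔0): J: 2 → 3, ΔJ = +1 — ✓.
All four E1 rules are satisfied.

allowed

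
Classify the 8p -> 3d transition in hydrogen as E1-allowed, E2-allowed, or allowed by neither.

E1

Δl = 2 − 1 = +1; l_i + l_f = 3.
E1 (Δl = ±1): satisfied.
E2 (Δl = 0,±2, l_i+l_f ≥ 2): not satisfied.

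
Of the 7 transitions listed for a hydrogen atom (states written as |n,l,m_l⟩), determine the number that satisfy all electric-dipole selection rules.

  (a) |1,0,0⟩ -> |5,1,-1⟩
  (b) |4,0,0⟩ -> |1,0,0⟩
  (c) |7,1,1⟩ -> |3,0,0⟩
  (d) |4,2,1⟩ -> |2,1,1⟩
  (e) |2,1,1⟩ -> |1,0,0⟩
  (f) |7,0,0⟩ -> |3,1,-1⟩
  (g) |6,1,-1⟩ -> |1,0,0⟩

(a) allowed
(b) forbidden — Δl = +0 (E1 requires Δl = ±1)
(c) allowed
(d) allowed
(e) allowed
(f) allowed
(g) allowed
Total allowed: 6 of 7.

6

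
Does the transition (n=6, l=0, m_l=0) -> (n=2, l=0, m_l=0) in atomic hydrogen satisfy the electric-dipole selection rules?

forbidden

Initial l = 0, final l = 0, so Δl = +0. E1 requires Δl = ±1: ✗.
Δm_l = 0 − (0) = +0. E1 requires Δm_l = 0, ±1: ✓.
The transition is electric-dipole forbidden.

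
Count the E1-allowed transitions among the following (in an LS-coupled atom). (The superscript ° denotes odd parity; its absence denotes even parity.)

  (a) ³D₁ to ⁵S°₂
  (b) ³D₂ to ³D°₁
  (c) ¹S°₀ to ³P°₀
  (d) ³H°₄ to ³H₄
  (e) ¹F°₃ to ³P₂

(a) forbidden (ΔS, ΔL fail)
(b) allowed
(c) forbidden (parity, ΔS, ΔJ fail)
(d) allowed
(e) forbidden (ΔS, ΔL fail)
Total allowed: 2 of 5.

2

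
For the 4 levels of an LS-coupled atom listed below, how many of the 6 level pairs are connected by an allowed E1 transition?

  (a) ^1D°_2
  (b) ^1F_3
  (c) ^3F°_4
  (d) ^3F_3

2

(a)–(b): allowed.
(a)–(c): forbidden (parity, ΔS, ΔJ).
(a)–(d): forbidden (ΔS).
(b)–(c): forbidden (ΔS).
(b)–(d): forbidden (parity, ΔS).
(c)–(d): allowed.
Allowed pairs: 2 of 6.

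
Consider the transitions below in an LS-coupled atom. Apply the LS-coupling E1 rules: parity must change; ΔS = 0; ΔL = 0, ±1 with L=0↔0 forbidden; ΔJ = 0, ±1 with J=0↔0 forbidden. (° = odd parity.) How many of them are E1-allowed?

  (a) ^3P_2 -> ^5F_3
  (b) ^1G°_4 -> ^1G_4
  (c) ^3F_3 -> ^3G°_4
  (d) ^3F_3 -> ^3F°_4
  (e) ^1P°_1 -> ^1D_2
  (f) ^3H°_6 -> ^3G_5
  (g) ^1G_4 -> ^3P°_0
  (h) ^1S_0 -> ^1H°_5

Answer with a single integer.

5

(a) forbidden (parity, ΔS, ΔL fail)
(b) allowed
(c) allowed
(d) allowed
(e) allowed
(f) allowed
(g) forbidden (ΔS, ΔL, ΔJ fail)
(h) forbidden (ΔL, ΔJ fail)
Total allowed: 5 of 8.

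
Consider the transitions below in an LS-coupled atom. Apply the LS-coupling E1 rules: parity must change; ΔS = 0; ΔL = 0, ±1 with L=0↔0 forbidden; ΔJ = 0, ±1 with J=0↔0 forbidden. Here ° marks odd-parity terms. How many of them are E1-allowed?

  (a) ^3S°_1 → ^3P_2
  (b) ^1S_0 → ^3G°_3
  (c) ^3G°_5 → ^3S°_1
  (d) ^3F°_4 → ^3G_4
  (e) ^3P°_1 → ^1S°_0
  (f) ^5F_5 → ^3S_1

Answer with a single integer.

2

(a) allowed
(b) forbidden (ΔS, ΔL, ΔJ fail)
(c) forbidden (parity, ΔL, ΔJ fail)
(d) allowed
(e) forbidden (parity, ΔS fail)
(f) forbidden (parity, ΔS, ΔL, ΔJ fail)
Total allowed: 2 of 6.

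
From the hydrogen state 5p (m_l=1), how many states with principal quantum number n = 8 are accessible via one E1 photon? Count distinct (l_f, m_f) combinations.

E1 requires Δl = ±1, so l_f ∈ {0, 2}; with 0 ≤ l_f ≤ n_f−1 = 7, the allowed l_f values are {0, 2}.
For l_f = 0: m_f ∈ {m_i−1, m_i, m_i+1} ∩ [−0, 0] = {0} → 1 state.
For l_f = 2: m_f ∈ {m_i−1, m_i, m_i+1} ∩ [−2, 2] = {0, 1, 2} → 3 states.
Total: 4.

4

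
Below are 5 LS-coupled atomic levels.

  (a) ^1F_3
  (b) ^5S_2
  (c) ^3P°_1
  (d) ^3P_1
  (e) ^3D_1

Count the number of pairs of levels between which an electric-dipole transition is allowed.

2

(a)–(b): forbidden (parity, ΔS, ΔL).
(a)–(c): forbidden (ΔS, ΔL, ΔJ).
(a)–(d): forbidden (parity, ΔS, ΔL, ΔJ).
(a)–(e): forbidden (parity, ΔS, ΔJ).
(b)–(c): forbidden (ΔS).
(b)–(d): forbidden (parity, ΔS).
(b)–(e): forbidden (parity, ΔS, ΔL).
(c)–(d): allowed.
(c)–(e): allowed.
(d)–(e): forbidden (parity).
Allowed pairs: 2 of 10.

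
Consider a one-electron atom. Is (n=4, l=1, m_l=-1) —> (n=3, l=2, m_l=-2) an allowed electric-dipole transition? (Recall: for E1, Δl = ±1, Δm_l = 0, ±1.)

Initial l = 1, final l = 2, so Δl = +1. E1 requires Δl = ±1: ok.
Δm_l = -2 − (-1) = -1. E1 requires Δm_l = 0, ±1: ok.
All E1 selection rules are satisfied.

allowed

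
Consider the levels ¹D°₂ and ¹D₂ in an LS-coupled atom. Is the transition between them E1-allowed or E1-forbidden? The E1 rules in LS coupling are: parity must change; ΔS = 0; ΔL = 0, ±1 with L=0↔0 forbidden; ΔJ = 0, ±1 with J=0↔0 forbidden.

Parity must change: odd → even — passes.
ΔS = 0: S: 0 → 0 — passes.
ΔL = 0, ±1 (not L=0↔0): L: 2 → 2, ΔL = +0 — passes.
ΔJ = 0, ±1 (not J=0↔0): J: 2 → 2, ΔJ = +0 — passes.
All four E1 rules are satisfied.

allowed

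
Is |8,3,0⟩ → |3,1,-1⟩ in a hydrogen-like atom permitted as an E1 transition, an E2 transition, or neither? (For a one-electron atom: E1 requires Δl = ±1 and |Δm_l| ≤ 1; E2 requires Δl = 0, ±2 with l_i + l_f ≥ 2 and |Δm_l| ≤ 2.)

Δl = 1 − 3 = -2; l_i + l_f = 4.
Δm_l = -1.
E1 (Δl = ±1, |Δm_l| ≤ 1): not satisfied.
E2 (Δl = 0,±2, l_i+l_f ≥ 2, |Δm_l| ≤ 2): satisfied.

E2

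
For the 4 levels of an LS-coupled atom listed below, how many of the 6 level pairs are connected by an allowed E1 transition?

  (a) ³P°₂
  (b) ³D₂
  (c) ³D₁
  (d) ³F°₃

(a)–(b): allowed.
(a)–(c): allowed.
(a)–(d): forbidden (parity, ΔL).
(b)–(c): forbidden (parity).
(b)–(d): allowed.
(c)–(d): forbidden (ΔJ).
Allowed pairs: 3 of 6.

3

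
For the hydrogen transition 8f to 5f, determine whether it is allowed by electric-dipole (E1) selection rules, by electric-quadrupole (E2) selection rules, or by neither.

E2

Δl = 3 − 3 = +0; l_i + l_f = 6.
E1 (Δl = ±1): not satisfied.
E2 (Δl = 0,±2, l_i+l_f ≥ 2): satisfied.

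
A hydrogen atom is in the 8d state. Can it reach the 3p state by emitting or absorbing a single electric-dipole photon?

allowed

l: 2 → 1 (Δl = -1). Δl = ±1 satisfied.
All E1 selection rules are satisfied.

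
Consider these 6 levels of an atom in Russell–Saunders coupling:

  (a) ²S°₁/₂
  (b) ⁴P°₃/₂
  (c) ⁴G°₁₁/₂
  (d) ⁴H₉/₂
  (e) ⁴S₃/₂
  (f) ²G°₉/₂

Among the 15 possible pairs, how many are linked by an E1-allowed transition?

2

(a)–(b): forbidden (parity, ΔS).
(a)–(c): forbidden (parity, ΔS, ΔL, ΔJ).
(a)–(d): forbidden (ΔS, ΔL, ΔJ).
(a)–(e): forbidden (ΔS, ΔL).
(a)–(f): forbidden (parity, ΔL, ΔJ).
(b)–(c): forbidden (parity, ΔL, ΔJ).
(b)–(d): forbidden (ΔL, ΔJ).
(b)–(e): allowed.
(b)–(f): forbidden (parity, ΔS, ΔL, ΔJ).
(c)–(d): allowed.
(c)–(e): forbidden (ΔL, ΔJ).
(c)–(f): forbidden (parity, ΔS).
(d)–(e): forbidden (parity, ΔL, ΔJ).
(d)–(f): forbidden (ΔS).
(e)–(f): forbidden (ΔS, ΔL, ΔJ).
Allowed pairs: 2 of 15.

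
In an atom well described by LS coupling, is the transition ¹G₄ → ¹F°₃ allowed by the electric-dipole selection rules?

Reading off the term symbols: S 0→0, L 4→3, J 4→3, parity even→odd.
ΔJ = 0, ±1 (not J=0↔0): J: 4 → 3, ΔJ = -1 — passes.
Parity must change: even → odd — passes.
ΔS = 0: S: 0 → 0 — passes.
ΔL = 0, ±1 (not L=0↔0): L: 4 → 3, ΔL = -1 — passes.
All four E1 rules are satisfied.

allowed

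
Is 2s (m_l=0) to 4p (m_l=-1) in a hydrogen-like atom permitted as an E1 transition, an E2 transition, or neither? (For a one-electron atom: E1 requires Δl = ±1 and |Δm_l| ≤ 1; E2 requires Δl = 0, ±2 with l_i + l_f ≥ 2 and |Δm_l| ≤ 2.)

Δl = 1 − 0 = +1; l_i + l_f = 1.
Δm_l = -1.
E1 (Δl = ±1, |Δm_l| ≤ 1): satisfied.
E2 (Δl = 0,±2, l_i+l_f ≥ 2, |Δm_l| ≤ 2): not satisfied.

E1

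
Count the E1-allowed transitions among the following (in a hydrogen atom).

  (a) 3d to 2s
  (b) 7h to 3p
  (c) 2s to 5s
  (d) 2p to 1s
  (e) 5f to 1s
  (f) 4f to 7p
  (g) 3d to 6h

1

(a) forbidden — Δl = -2 (E1 requires Δl = ±1)
(b) forbidden — Δl = -4 (E1 requires Δl = ±1)
(c) forbidden — Δl = +0 (E1 requires Δl = ±1)
(d) allowed
(e) forbidden — Δl = -3 (E1 requires Δl = ±1)
(f) forbidden — Δl = -2 (E1 requires Δl = ±1)
(g) forbidden — Δl = +3 (E1 requires Δl = ±1)
Total allowed: 1 of 7.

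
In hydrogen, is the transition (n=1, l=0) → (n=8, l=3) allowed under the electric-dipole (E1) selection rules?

l: 0 → 3 (Δl = +3). Δl = ±1 fails.
The transition is electric-dipole forbidden.

forbidden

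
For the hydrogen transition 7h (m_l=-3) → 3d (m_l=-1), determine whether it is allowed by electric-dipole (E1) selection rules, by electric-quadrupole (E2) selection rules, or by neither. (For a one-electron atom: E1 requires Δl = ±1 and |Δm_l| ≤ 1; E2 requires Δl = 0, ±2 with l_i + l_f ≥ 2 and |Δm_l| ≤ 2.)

neither

Δl = 2 − 5 = -3; l_i + l_f = 7.
Δm_l = +2.
E1 (Δl = ±1, |Δm_l| ≤ 1): not satisfied.
E2 (Δl = 0,±2, l_i+l_f ≥ 2, |Δm_l| ≤ 2): not satisfied.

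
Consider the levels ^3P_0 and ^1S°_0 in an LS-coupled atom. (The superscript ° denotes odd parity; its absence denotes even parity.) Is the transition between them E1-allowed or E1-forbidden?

Initial level: S=1, L=1, J=0, parity even. Final level: S=0, L=0, J=0, parity odd.
Parity must change: even → odd — ok.
ΔJ = 0, ±1 (not J=0↔0): J: 0 → 0, ΔJ = +0 — fails.
ΔL = 0, ±1 (not L=0↔0): L: 1 → 0, ΔL = -1 — ok.
ΔS = 0: S: 1 → 0 — fails.
Rule(s) violated: ΔS, ΔJ.

forbidden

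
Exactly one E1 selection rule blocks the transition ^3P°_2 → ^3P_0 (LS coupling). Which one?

the ΔJ = 0, ±1 rule

Initial level: S=1, L=1, J=2, parity odd. Final level: S=1, L=1, J=0, parity even.
Parity must change: odd → even — ok.
ΔS = 0: S: 1 → 1 — ok.
ΔL = 0, ±1 (not L=0↔0): L: 1 → 1, ΔL = +0 — ok.
ΔJ = 0, ±1 (not J=0↔0): J: 2 → 0, ΔJ = -2 — fails.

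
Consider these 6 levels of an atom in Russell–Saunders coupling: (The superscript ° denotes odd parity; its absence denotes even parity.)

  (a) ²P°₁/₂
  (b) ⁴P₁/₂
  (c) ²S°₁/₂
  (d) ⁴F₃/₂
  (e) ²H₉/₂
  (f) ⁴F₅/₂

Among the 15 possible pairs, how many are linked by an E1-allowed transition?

0

(a)–(b): forbidden (ΔS).
(a)–(c): forbidden (parity).
(a)–(d): forbidden (ΔS, ΔL).
(a)–(e): forbidden (ΔL, ΔJ).
(a)–(f): forbidden (ΔS, ΔL, ΔJ).
(b)–(c): forbidden (ΔS).
(b)–(d): forbidden (parity, ΔL).
(b)–(e): forbidden (parity, ΔS, ΔL, ΔJ).
(b)–(f): forbidden (parity, ΔL, ΔJ).
(c)–(d): forbidden (ΔS, ΔL).
(c)–(e): forbidden (ΔL, ΔJ).
(c)–(f): forbidden (ΔS, ΔL, ΔJ).
(d)–(e): forbidden (parity, ΔS, ΔL, ΔJ).
(d)–(f): forbidden (parity).
(e)–(f): forbidden (parity, ΔS, ΔL, ΔJ).
Allowed pairs: 0 of 15.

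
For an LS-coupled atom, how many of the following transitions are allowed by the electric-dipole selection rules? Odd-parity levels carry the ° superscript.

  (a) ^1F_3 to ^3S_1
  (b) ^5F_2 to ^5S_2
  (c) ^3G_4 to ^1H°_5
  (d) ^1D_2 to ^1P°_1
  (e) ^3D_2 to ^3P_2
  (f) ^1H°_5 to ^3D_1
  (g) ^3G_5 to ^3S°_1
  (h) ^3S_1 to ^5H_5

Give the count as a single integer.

1

(a) forbidden (parity, ΔS, ΔL, ΔJ fail)
(b) forbidden (parity, ΔL fail)
(c) forbidden (ΔS fails)
(d) allowed
(e) forbidden (parity fails)
(f) forbidden (ΔS, ΔL, ΔJ fail)
(g) forbidden (ΔL, ΔJ fail)
(h) forbidden (parity, ΔS, ΔL, ΔJ fail)
Total allowed: 1 of 8.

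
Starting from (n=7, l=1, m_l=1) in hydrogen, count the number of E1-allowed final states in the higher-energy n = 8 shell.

4

E1 requires Δl = ±1, so l_f ∈ {0, 2}; with 0 ≤ l_f ≤ n_f−1 = 7, the allowed l_f values are {0, 2}.
For l_f = 0: m_f ∈ {m_i−1, m_i, m_i+1} ∩ [−0, 0] = {0} → 1 state.
For l_f = 2: m_f ∈ {m_i−1, m_i, m_i+1} ∩ [−2, 2] = {0, 1, 2} → 3 states.
Total: 4.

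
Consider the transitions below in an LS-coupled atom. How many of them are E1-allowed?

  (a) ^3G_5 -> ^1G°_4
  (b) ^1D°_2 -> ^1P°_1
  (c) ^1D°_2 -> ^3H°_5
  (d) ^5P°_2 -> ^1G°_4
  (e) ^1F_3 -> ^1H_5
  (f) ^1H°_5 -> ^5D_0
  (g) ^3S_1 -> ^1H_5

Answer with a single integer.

0

(a) forbidden (ΔS fails)
(b) forbidden (parity fails)
(c) forbidden (parity, ΔS, ΔL, ΔJ fail)
(d) forbidden (parity, ΔS, ΔL, ΔJ fail)
(e) forbidden (parity, ΔL, ΔJ fail)
(f) forbidden (ΔS, ΔL, ΔJ fail)
(g) forbidden (parity, ΔS, ΔL, ΔJ fail)
Total allowed: 0 of 7.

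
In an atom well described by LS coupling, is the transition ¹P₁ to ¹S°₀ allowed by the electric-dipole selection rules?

Reading off the term symbols: S 0→0, L 1→0, J 1→0, parity even→odd.
ΔL = 0, ±1 (not L=0↔0): L: 1 → 0, ΔL = -1 — ok.
ΔS = 0: S: 0 → 0 — ok.
Parity must change: even → odd — ok.
ΔJ = 0, ±1 (not J=0↔0): J: 1 → 0, ΔJ = -1 — ok.
All four E1 rules are satisfied.

allowed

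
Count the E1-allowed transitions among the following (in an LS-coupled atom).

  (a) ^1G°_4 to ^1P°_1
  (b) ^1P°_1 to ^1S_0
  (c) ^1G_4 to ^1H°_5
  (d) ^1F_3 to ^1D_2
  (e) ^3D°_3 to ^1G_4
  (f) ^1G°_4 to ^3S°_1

2

(a) forbidden (parity, ΔL, ΔJ fail)
(b) allowed
(c) allowed
(d) forbidden (parity fails)
(e) forbidden (ΔS, ΔL fail)
(f) forbidden (parity, ΔS, ΔL, ΔJ fail)
Total allowed: 2 of 6.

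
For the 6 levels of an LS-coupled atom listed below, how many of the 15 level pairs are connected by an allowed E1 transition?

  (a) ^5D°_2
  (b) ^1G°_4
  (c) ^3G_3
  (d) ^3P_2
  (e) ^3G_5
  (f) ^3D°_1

1

(a)–(b): forbidden (parity, ΔS, ΔL, ΔJ).
(a)–(c): forbidden (ΔS, ΔL).
(a)–(d): forbidden (ΔS).
(a)–(e): forbidden (ΔS, ΔL, ΔJ).
(a)–(f): forbidden (parity, ΔS).
(b)–(c): forbidden (ΔS).
(b)–(d): forbidden (ΔS, ΔL, ΔJ).
(b)–(e): forbidden (ΔS).
(b)–(f): forbidden (parity, ΔS, ΔL, ΔJ).
(c)–(d): forbidden (parity, ΔL).
(c)–(e): forbidden (parity, ΔJ).
(c)–(f): forbidden (ΔL, ΔJ).
(d)–(e): forbidden (parity, ΔL, ΔJ).
(d)–(f): allowed.
(e)–(f): forbidden (ΔL, ΔJ).
Allowed pairs: 1 of 15.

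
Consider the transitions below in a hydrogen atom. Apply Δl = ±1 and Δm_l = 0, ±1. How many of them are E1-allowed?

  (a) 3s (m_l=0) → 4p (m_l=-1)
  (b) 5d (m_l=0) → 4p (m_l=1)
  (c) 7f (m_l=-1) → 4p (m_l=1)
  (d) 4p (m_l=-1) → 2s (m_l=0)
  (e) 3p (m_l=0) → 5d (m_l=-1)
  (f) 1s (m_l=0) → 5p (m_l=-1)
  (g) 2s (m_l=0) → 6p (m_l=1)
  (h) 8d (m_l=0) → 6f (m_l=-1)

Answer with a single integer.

7

(a) allowed
(b) allowed
(c) forbidden — Δl = -2 (E1 requires Δl = ±1); Δm_l = +2 (E1 requires Δm_l = 0, ±1)
(d) allowed
(e) allowed
(f) allowed
(g) allowed
(h) allowed
Total allowed: 7 of 8.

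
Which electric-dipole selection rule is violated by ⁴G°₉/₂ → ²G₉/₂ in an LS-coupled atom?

Initial level: S=3/2, L=4, J=9/2, parity odd. Final level: S=1/2, L=4, J=9/2, parity even.
Parity must change: odd → even — satisfied.
ΔS = 0: S: 3/2 → 1/2 — violated.
ΔL = 0, ±1 (not L=0↔0): L: 4 → 4, ΔL = +0 — satisfied.
ΔJ = 0, ±1 (not J=0↔0): J: 9/2 → 9/2, ΔJ = +0 — satisfied.

the ΔS = 0 rule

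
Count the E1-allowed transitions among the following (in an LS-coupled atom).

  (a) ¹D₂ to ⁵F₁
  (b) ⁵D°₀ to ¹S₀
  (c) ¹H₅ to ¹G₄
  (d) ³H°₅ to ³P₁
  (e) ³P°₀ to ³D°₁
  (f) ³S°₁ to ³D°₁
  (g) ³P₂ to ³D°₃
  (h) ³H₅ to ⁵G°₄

(a) forbidden (parity, ΔS fail)
(b) forbidden (ΔS, ΔL, ΔJ fail)
(c) forbidden (parity fails)
(d) forbidden (ΔL, ΔJ fail)
(e) forbidden (parity fails)
(f) forbidden (parity, ΔL fail)
(g) allowed
(h) forbidden (ΔS fails)
Total allowed: 1 of 8.

1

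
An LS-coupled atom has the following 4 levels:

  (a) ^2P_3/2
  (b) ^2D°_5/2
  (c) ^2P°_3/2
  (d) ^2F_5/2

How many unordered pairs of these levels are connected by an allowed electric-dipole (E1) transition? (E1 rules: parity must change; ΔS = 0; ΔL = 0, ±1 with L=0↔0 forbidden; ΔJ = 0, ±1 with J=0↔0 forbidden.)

3

(a)–(b): allowed.
(a)–(c): allowed.
(a)–(d): forbidden (parity, ΔL).
(b)–(c): forbidden (parity).
(b)–(d): allowed.
(c)–(d): forbidden (ΔL).
Allowed pairs: 3 of 6.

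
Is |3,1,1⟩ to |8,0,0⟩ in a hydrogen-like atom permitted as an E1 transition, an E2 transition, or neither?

E1

Δl = 0 − 1 = -1; l_i + l_f = 1.
Δm_l = -1.
E1 (Δl = ±1, |Δm_l| ≤ 1): satisfied.
E2 (Δl = 0,±2, l_i+l_f ≥ 2, |Δm_l| ≤ 2): not satisfied.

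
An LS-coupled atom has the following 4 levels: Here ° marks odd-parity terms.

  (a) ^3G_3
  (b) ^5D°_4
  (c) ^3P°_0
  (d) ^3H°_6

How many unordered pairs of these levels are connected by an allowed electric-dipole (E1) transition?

(a)–(b): forbidden (ΔS, ΔL).
(a)–(c): forbidden (ΔL, ΔJ).
(a)–(d): forbidden (ΔJ).
(b)–(c): forbidden (parity, ΔS, ΔJ).
(b)–(d): forbidden (parity, ΔS, ΔL, ΔJ).
(c)–(d): forbidden (parity, ΔL, ΔJ).
Allowed pairs: 0 of 6.

0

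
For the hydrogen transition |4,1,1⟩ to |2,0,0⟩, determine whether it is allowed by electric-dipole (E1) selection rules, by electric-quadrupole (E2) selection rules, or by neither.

E1

Δl = 0 − 1 = -1; l_i + l_f = 1.
Δm_l = -1.
E1 (Δl = ±1, |Δm_l| ≤ 1): satisfied.
E2 (Δl = 0,±2, l_i+l_f ≥ 2, |Δm_l| ≤ 2): not satisfied.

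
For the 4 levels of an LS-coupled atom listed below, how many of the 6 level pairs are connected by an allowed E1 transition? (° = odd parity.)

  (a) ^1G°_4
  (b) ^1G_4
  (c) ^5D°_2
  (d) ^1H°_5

2

(a)–(b): allowed.
(a)–(c): forbidden (parity, ΔS, ΔL, ΔJ).
(a)–(d): forbidden (parity).
(b)–(c): forbidden (ΔS, ΔL, ΔJ).
(b)–(d): allowed.
(c)–(d): forbidden (parity, ΔS, ΔL, ΔJ).
Allowed pairs: 2 of 6.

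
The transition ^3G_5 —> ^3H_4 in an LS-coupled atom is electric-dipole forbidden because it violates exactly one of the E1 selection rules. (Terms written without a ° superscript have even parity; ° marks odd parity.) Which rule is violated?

Parity must change: even → even — violated.
ΔS = 0: S: 1 → 1 — satisfied.
ΔL = 0, ±1 (not L=0↔0): L: 4 → 5, ΔL = +1 — satisfied.
ΔJ = 0, ±1 (not J=0↔0): J: 5 → 4, ΔJ = -1 — satisfied.

parity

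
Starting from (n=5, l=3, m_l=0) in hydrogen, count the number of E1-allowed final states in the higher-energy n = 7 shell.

6

E1 requires Δl = ±1, so l_f ∈ {2, 4}; with 0 ≤ l_f ≤ n_f−1 = 6, the allowed l_f values are {2, 4}.
For l_f = 2: m_f ∈ {m_i−1, m_i, m_i+1} ∩ [−2, 2] = {-1, 0, 1} → 3 states.
For l_f = 4: m_f ∈ {m_i−1, m_i, m_i+1} ∩ [−4, 4] = {-1, 0, 1} → 3 states.
Total: 6.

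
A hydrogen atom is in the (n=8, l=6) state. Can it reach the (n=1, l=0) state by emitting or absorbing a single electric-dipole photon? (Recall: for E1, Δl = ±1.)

l: 6 → 0 (Δl = -6). Δl = ±1 violated.
The transition is electric-dipole forbidden.

forbidden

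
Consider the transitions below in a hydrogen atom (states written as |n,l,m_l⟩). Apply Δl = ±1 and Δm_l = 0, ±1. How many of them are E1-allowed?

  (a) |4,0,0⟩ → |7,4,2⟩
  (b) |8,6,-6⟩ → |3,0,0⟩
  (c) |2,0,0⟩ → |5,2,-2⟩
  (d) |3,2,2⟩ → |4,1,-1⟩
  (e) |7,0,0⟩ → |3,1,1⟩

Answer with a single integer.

1

(a) forbidden — Δl = +4 (E1 requires Δl = ±1); Δm_l = +2 (E1 requires Δm_l = 0, ±1)
(b) forbidden — Δl = -6 (E1 requires Δl = ±1); Δm_l = +6 (E1 requires Δm_l = 0, ±1)
(c) forbidden — Δl = +2 (E1 requires Δl = ±1); Δm_l = -2 (E1 requires Δm_l = 0, ±1)
(d) forbidden — Δm_l = -3 (E1 requires Δm_l = 0, ±1)
(e) allowed
Total allowed: 1 of 5.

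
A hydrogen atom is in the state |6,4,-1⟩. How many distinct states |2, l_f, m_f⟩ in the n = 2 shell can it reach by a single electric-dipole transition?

0

E1 requires l_f ∈ {3, 5}, but neither lies in [0, 1], so no final state is reachable.
Total: 0.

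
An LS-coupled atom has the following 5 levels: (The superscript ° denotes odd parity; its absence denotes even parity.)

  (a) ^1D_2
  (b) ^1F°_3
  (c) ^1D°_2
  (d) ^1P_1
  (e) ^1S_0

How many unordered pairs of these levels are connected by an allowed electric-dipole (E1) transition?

(a)–(b): allowed.
(a)–(c): allowed.
(a)–(d): forbidden (parity).
(a)–(e): forbidden (parity, ΔL, ΔJ).
(b)–(c): forbidden (parity).
(b)–(d): forbidden (ΔL, ΔJ).
(b)–(e): forbidden (ΔL, ΔJ).
(c)–(d): allowed.
(c)–(e): forbidden (ΔL, ΔJ).
(d)–(e): forbidden (parity).
Allowed pairs: 3 of 10.

3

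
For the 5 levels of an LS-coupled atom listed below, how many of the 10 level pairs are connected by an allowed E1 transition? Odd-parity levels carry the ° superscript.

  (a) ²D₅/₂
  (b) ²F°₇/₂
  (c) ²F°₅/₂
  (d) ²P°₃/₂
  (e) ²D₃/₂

(a)–(b): allowed.
(a)–(c): allowed.
(a)–(d): allowed.
(a)–(e): forbidden (parity).
(b)–(c): forbidden (parity).
(b)–(d): forbidden (parity, ΔL, ΔJ).
(b)–(e): forbidden (ΔJ).
(c)–(d): forbidden (parity, ΔL).
(c)–(e): allowed.
(d)–(e): allowed.
Allowed pairs: 5 of 10.

5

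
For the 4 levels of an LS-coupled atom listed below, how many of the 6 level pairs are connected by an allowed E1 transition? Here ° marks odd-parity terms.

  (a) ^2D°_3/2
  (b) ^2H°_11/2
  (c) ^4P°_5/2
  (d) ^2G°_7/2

0

(a)–(b): forbidden (parity, ΔL, ΔJ).
(a)–(c): forbidden (parity, ΔS).
(a)–(d): forbidden (parity, ΔL, ΔJ).
(b)–(c): forbidden (parity, ΔS, ΔL, ΔJ).
(b)–(d): forbidden (parity, ΔJ).
(c)–(d): forbidden (parity, ΔS, ΔL).
Allowed pairs: 0 of 6.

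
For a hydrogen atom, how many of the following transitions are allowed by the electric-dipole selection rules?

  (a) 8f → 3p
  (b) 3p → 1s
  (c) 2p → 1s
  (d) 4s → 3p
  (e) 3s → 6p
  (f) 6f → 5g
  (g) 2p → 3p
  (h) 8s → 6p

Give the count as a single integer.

(a) forbidden — Δl = -2 (E1 requires Δl = ±1)
(b) allowed
(c) allowed
(d) allowed
(e) allowed
(f) allowed
(g) forbidden — Δl = +0 (E1 requires Δl = ±1)
(h) allowed
Total allowed: 6 of 8.

6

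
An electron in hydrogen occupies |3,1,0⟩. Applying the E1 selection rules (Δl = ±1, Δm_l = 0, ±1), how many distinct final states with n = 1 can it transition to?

E1 requires Δl = ±1, so l_f ∈ {0, 2}; with 0 ≤ l_f ≤ n_f−1 = 0, the allowed l_f values are {0}.
For l_f = 0: m_f ∈ {m_i−1, m_i, m_i+1} ∩ [−0, 0] = {0} → 1 state.
Total: 1.

1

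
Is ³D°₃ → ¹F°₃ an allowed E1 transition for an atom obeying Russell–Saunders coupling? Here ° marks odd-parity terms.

forbidden

Reading off the term symbols: S 1→0, L 2→3, J 3→3, parity odd→odd.
Parity must change: odd → odd — fails.
ΔS = 0: S: 1 → 0 — fails.
ΔJ = 0, ±1 (not J=0↔0): J: 3 → 3, ΔJ = +0 — passes.
ΔL = 0, ±1 (not L=0↔0): L: 2 → 3, ΔL = +1 — passes.
Rule(s) violated: parity, ΔS.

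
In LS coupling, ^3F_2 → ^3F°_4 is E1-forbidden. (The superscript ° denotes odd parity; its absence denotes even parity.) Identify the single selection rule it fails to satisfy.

Reading off the term symbols: S 1→1, L 3→3, J 2→4, parity even→odd.
ΔS = 0: S: 1 → 1 — ✓.
Parity must change: even → odd — ✓.
ΔL = 0, ±1 (not L=0↔0): L: 3 → 3, ΔL = +0 — ✓.
ΔJ = 0, ±1 (not J=0↔0): J: 2 → 4, ΔJ = +2 — ✗.

the ΔJ = 0, ±1 rule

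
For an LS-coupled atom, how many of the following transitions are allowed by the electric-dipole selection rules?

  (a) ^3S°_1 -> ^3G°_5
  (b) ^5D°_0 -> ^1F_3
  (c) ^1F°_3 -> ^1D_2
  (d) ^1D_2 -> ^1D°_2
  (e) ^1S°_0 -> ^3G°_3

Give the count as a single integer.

2

(a) forbidden (parity, ΔL, ΔJ fail)
(b) forbidden (ΔS, ΔJ fail)
(c) allowed
(d) allowed
(e) forbidden (parity, ΔS, ΔL, ΔJ fail)
Total allowed: 2 of 5.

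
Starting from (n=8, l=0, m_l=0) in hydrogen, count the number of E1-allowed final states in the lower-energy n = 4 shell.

E1 requires Δl = ±1, so l_f ∈ {-1, 1}; with 0 ≤ l_f ≤ n_f−1 = 3, the allowed l_f values are {1}.
For l_f = 1: m_f ∈ {m_i−1, m_i, m_i+1} ∩ [−1, 1] = {-1, 0, 1} → 3 states.
Total: 3.

3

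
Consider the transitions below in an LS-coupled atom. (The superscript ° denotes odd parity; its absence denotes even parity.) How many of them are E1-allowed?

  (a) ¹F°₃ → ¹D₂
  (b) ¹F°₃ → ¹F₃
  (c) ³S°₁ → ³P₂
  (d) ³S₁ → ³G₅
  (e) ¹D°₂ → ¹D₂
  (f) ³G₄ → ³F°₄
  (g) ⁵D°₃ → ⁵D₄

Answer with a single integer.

(a) allowed
(b) allowed
(c) allowed
(d) forbidden (parity, ΔL, ΔJ fail)
(e) allowed
(f) allowed
(g) allowed
Total allowed: 6 of 7.

6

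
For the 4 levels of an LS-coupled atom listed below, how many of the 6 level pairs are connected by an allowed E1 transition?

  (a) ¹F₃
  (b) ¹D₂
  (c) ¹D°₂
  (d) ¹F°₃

4

(a)–(b): forbidden (parity).
(a)–(c): allowed.
(a)–(d): allowed.
(b)–(c): allowed.
(b)–(d): allowed.
(c)–(d): forbidden (parity).
Allowed pairs: 4 of 6.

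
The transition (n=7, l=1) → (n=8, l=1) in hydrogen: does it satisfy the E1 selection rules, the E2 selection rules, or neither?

Δl = 1 − 1 = +0; l_i + l_f = 2.
E1 (Δl = ±1): not satisfied.
E2 (Δl = 0,±2, l_i+l_f ≥ 2): satisfied.

E2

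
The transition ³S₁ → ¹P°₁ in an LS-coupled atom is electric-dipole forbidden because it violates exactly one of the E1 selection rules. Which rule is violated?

Parity must change: even → odd — passes.
ΔS = 0: S: 1 → 0 — fails.
ΔL = 0, ±1 (not L=0↔0): L: 0 → 1, ΔL = +1 — passes.
ΔJ = 0, ±1 (not J=0↔0): J: 1 → 1, ΔJ = +0 — passes.

the ΔS = 0 rule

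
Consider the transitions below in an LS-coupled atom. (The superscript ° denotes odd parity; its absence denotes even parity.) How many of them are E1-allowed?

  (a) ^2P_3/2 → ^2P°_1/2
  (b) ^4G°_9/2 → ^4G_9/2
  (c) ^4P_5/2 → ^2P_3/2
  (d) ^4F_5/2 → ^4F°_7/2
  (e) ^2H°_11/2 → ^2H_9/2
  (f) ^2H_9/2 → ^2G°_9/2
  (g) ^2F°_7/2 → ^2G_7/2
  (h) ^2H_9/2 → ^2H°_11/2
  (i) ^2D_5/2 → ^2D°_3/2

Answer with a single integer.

(a) allowed
(b) allowed
(c) forbidden (parity, ΔS fail)
(d) allowed
(e) allowed
(f) allowed
(g) allowed
(h) allowed
(i) allowed
Total allowed: 8 of 9.

8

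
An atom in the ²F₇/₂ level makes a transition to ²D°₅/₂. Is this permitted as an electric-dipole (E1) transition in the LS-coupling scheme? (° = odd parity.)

allowed

Parity must change: even → odd — passes.
ΔS = 0: S: 1/2 → 1/2 — passes.
ΔL = 0, ±1 (not L=0↔0): L: 3 → 2, ΔL = -1 — passes.
ΔJ = 0, ±1 (not J=0↔0): J: 7/2 → 5/2, ΔJ = -1 — passes.
All four E1 rules are satisfied.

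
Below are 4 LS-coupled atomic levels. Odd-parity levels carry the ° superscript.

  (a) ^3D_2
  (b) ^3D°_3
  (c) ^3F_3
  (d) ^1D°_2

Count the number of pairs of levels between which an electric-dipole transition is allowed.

2

(a)–(b): allowed.
(a)–(c): forbidden (parity).
(a)–(d): forbidden (ΔS).
(b)–(c): allowed.
(b)–(d): forbidden (parity, ΔS).
(c)–(d): forbidden (ΔS).
Allowed pairs: 2 of 6.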